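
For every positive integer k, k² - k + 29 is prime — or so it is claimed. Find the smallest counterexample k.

k = 1: k² - k + 29 = 29, prime.
k = 2: k² - k + 29 = 31, prime.
k = 3: k² - k + 29 = 35 = 5 × 7, composite.

k = 3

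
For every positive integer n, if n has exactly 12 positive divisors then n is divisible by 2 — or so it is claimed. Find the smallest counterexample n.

A counterexample is any positive integer n such that n has exactly 12 positive divisors but n is not divisible by 2; we check each in order.
The first 24 eligible values, up to n = 308, all satisfy the conclusion.
n = 315: τ(315) = 12; 315 mod 2 = 1.
Hence n = 315 is a counterexample.

n = 315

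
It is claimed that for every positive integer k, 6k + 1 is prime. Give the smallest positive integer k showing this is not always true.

Check each positive integer k in order until 6k + 1 is not prime.
For k = 1, 2, 3 the conclusion holds.
k = 4: 6k + 1 = 25 = 5 × 5, composite.

k = 4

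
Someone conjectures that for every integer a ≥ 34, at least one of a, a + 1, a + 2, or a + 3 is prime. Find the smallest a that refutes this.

The first 14 eligible values, up to a = 47, all satisfy the conclusion.
a = 48: 48 = 2 × 24; 49 = 7 × 7; 50 = 2 × 25; 51 = 3 × 17 — all composite.

a = 48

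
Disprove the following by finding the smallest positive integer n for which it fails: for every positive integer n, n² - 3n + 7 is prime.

We need the least positive integer n for which n² - 3n + 7 is not prime.
For n = 1, 2, 3, 4, 5 the conclusion holds.
n = 6: n² - 3n + 7 = 25 = 5 × 5, composite.
Thus n = 6 disproves the claim, and no smaller n works.

n = 6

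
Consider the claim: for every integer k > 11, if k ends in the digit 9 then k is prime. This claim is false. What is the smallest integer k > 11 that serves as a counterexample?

A counterexample is any integer k > 11 such that k ends in the digit 9 but k is not prime; we check each in order.
k = 19: 19 ends in 9 and is prime.
k = 29: 29 ends in 9 and is prime.
k = 39: 39 ends in 9; 39 = 3 × 13, composite.
Hence k = 39 is a counterexample.

k = 39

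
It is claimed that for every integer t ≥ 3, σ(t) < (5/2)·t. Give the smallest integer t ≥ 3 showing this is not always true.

A counterexample is any integer t ≥ 3 such that the claim fails; we check each in order.
For t = 3, 4, 5, 6, …, 21, 22, 23 the conclusion holds.
t = 24: σ(24) = 60; 60 ≥ 60.

t = 24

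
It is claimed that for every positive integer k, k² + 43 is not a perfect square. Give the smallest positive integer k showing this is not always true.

k = 21

For k = 1, 2, 3, 4, …, 18, 19, 20 the conclusion holds.
k = 21: 21² + 43 = 484 = 22², a perfect square.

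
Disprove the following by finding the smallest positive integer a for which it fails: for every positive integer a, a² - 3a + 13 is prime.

a = 12

We need the least positive integer a for which a² - 3a + 13 is not prime.
For a = 1, 2, 3, 4, …, 9, 10, 11 the conclusion holds.
a = 12: a² - 3a + 13 = 121 = 11 × 11, composite.
Hence a = 12 is a counterexample.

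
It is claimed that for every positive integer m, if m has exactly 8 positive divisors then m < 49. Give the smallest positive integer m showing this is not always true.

m = 54

We need the least positive integer m for which m has exactly 8 positive divisors but the claim fails.
For m = 24, 30, 40, 42 the conclusion holds.
m = 54: τ(54) = 8; 54 ≥ 49.
Hence m = 54 is a counterexample.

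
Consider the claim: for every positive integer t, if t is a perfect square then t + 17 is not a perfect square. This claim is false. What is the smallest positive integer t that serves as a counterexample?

t = 1: 1 + 17 = 18, not a perfect square.
t = 4: 4 + 17 = 21, not a perfect square.
t = 9: 9 + 17 = 26, not a perfect square.
t = 16: 16 + 17 = 33, not a perfect square.
t = 25: 25 + 17 = 42, not a perfect square.
t = 36: 36 + 17 = 53, not a perfect square.
t = 49: 49 + 17 = 66, not a perfect square.
t = 64: 64 = 8² and 64 + 17 = 81 = 9².

t = 64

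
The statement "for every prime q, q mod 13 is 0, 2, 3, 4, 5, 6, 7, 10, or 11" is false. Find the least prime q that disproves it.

For q = 2, 3, 5, 7, …, 37, 41, 43 the conclusion holds.
q = 47: 47 mod 13 = 8 — not in {0, 2, 3, 4, 5, 6, 7, 10, 11}.
So q = 47 is the smallest counterexample.

q = 47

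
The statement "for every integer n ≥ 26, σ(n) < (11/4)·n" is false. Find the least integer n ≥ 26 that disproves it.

n = 60

For n = 26, 27, 28, 29, …, 57, 58, 59 the conclusion holds.
n = 60: σ(60) = 168; 168 ≥ 165.
So n = 60 is the smallest counterexample.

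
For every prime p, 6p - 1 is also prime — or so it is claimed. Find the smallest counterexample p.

p = 2: 6p - 1 = 11, prime.
p = 3: 6p - 1 = 17, prime.
p = 5: 6p - 1 = 29, prime.
p = 7: 6p - 1 = 41, prime.
p = 11: 6p - 1 = 65 = 5 × 13, not prime.

p = 11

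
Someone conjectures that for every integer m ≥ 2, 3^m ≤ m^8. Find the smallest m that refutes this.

m = 23

Check each integer m ≥ 2 in order until 3^m > m^8.
The first 21 eligible values, up to m = 22, all satisfy the conclusion.
m = 23: 3^m = 94143178827 and m^8 = 78310985281, so 94143178827 > 78310985281.
Thus m = 23 disproves the claim, and no smaller m works.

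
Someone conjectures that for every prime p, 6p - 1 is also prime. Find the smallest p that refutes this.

We need the least prime p for which 6p - 1 is not prime.
The first 4 eligible values, up to p = 7, all satisfy the conclusion.
p = 11: 6p - 1 = 65 = 5 × 13, not prime.

p = 11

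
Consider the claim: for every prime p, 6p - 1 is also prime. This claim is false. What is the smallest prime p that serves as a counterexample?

For p = 2, 3, 5, 7 the conclusion holds.
p = 11: 6p - 1 = 65 = 5 × 13, not prime.
Hence p = 11 is a counterexample.

p = 11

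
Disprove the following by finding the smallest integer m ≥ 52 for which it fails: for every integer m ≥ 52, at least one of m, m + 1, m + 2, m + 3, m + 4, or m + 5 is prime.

m = 90

The first 38 eligible values, up to m = 89, all satisfy the conclusion.
m = 90: 90 = 2 × 45; 91 = 7 × 13; 92 = 2 × 46; 93 = 3 × 31; 94 = 2 × 47; 95 = 5 × 19 — all composite.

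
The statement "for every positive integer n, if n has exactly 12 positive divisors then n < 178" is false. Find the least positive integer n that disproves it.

For n = 60, 72, 84, 90, …, 150, 156, 160 the conclusion holds.
n = 198: τ(198) = 12; 198 ≥ 178.

n = 198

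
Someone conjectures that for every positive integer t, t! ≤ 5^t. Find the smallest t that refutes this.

The first 11 eligible values, up to t = 11, all satisfy the conclusion.
t = 12: t! = 479001600 and 5^t = 244140625, so 479001600 > 244140625.

t = 12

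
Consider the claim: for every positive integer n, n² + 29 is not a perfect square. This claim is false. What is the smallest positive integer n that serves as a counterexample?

We need the least positive integer n for which n² + 29 is a perfect square.
For n = 1, 2, 3, 4, …, 11, 12, 13 the conclusion holds.
n = 14: 14² + 29 = 225 = 15², a perfect square.
Hence n = 14 is a counterexample.

n = 14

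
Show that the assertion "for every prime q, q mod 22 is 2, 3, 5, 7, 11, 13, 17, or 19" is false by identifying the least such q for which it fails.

q = 23

A counterexample is any prime q such that the claim fails; we check each in order.
q = 2: 2 mod 22 = 2.
q = 3: 3 mod 22 = 3.
q = 5: 5 mod 22 = 5.
q = 7: 7 mod 22 = 7.
q = 11: 11 mod 22 = 11.
q = 13: 13 mod 22 = 13.
q = 17: 17 mod 22 = 17.
q = 19: 19 mod 22 = 19.
q = 23: 23 mod 22 = 1 — not in {2, 3, 5, 7, 11, 13, 17, 19}.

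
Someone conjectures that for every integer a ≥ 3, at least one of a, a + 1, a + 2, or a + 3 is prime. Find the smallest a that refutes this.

a = 24

Check each integer a ≥ 3 in order until a, a + 1, a + 2, a + 3 are all composite.
For a = 3, 4, 5, 6, …, 21, 22, 23 the conclusion holds.
a = 24: 24 = 2 × 12; 25 = 5 × 5; 26 = 2 × 13; 27 = 3 × 9 — all composite.
Thus a = 24 disproves the claim, and no smaller a works.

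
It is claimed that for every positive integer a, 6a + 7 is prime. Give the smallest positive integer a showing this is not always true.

a = 3

A counterexample is any positive integer a such that 6a + 7 is not prime; we check each in order.
a = 1: 6a + 7 = 13, prime.
a = 2: 6a + 7 = 19, prime.
a = 3: 6a + 7 = 25 = 5 × 5, composite.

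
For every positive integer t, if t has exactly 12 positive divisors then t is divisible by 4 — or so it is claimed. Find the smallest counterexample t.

t = 90

For t = 60, 72, 84 the conclusion holds.
t = 90: τ(90) = 12; 90 mod 4 = 2.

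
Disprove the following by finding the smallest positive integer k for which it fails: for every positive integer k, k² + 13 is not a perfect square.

k = 6

The first 5 eligible values, up to k = 5, all satisfy the conclusion.
k = 6: 6² + 13 = 49 = 7², a perfect square.
So k = 6 is the smallest counterexample.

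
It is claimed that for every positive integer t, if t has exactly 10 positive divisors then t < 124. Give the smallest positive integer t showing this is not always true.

t = 162

A counterexample is any positive integer t such that t has exactly 10 positive divisors but the claim fails; we check each in order.
t = 48: τ(48) = 10; 48 < 124.
t = 80: τ(80) = 10; 80 < 124.
t = 112: τ(112) = 10; 112 < 124.
t = 162: τ(162) = 10; 162 ≥ 124.
Thus t = 162 disproves the claim, and no smaller t works.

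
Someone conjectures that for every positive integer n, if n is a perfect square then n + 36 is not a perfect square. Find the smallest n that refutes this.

n = 64

Check each positive integer n in order until n is a perfect square but n + 36 is a perfect square.
For n = 1, 4, 9, 16, 25, 36, 49 the conclusion holds.
n = 64: 64 = 8² and 64 + 36 = 100 = 10².
Thus n = 64 disproves the claim, and no smaller n works.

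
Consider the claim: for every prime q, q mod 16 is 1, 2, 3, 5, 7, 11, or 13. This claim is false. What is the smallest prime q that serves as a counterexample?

For q = 2, 3, 5, 7, 11, 13, 17, 19, 23, 29 the conclusion holds.
q = 31: 31 mod 16 = 15 — not in {1, 2, 3, 5, 7, 11, 13}.
Thus q = 31 disproves the claim, and no smaller q works.

q = 31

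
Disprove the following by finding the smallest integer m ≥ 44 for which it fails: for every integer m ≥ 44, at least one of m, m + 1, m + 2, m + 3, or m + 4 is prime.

A counterexample is any integer m ≥ 44 such that m, m + 1, m + 2, m + 3, m + 4 are all composite; we check each in order.
m = 44: 47 is prime.
m = 45: 47 is prime.
m = 46: 47 is prime.
m = 47: 47 is prime.
m = 48: 48 = 2 × 24; 49 = 7 × 7; 50 = 2 × 25; 51 = 3 × 17; 52 = 2 × 26 — all composite.

m = 48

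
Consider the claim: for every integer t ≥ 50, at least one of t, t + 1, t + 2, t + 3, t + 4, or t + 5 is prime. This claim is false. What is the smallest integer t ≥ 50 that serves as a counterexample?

We need the least integer t ≥ 50 for which t, t + 1, t + 2, t + 3, t + 4, t + 5 are all composite.
The first 40 eligible values, up to t = 89, all satisfy the conclusion.
t = 90: 90 = 2 × 45; 91 = 7 × 13; 92 = 2 × 46; 93 = 3 × 31; 94 = 2 × 47; 95 = 5 × 19 — all composite.
Thus t = 90 disproves the claim, and no smaller t works.

t = 90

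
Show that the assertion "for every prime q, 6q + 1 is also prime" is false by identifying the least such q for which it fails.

q = 19

q = 2: 6q + 1 = 13, prime.
q = 3: 6q + 1 = 19, prime.
q = 5: 6q + 1 = 31, prime.
q = 7: 6q + 1 = 43, prime.
q = 11: 6q + 1 = 67, prime.
q = 13: 6q + 1 = 79, prime.
q = 17: 6q + 1 = 103, prime.
q = 19: 6q + 1 = 115 = 5 × 23, not prime.
So q = 19 is the smallest counterexample.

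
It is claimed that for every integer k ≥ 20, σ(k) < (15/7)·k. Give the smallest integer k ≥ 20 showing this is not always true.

k = 24

For k = 20, 21, 22, 23 the conclusion holds.
k = 24: σ(24) = 60; 60 ≥ 360/7.
So k = 24 is the smallest counterexample.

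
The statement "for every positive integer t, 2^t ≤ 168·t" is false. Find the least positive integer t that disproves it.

Check each positive integer t in order until 2^t > 168·t.
For t = 1, 2, 3, 4, 5, 6, 7, 8, 9, 10 the conclusion holds.
t = 11: 2^t = 2048 and 168·t = 1848, so 2048 > 1848.

t = 11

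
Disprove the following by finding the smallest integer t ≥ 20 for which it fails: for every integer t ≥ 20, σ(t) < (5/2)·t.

For t = 20, 21, 22, 23 the conclusion holds.
t = 24: σ(24) = 60; 60 ≥ 60.
Thus t = 24 disproves the claim, and no smaller t works.

t = 24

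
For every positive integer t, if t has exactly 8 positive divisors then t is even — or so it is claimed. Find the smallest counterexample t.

We need the least positive integer t for which t has exactly 8 positive divisors but t is odd.
For t = 24, 30, 40, 42, …, 88, 102, 104 the conclusion holds.
t = 105: divisors of 105: 1, 3, 5, 7, 15, 21, 35, 105; 105 is odd.
Hence t = 105 is a counterexample.

t = 105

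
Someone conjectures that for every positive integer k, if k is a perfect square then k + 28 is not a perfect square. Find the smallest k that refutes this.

k = 36

k = 1: 1 + 28 = 29, not a perfect square.
k = 4: 4 + 28 = 32, not a perfect square.
k = 9: 9 + 28 = 37, not a perfect square.
k = 16: 16 + 28 = 44, not a perfect square.
k = 25: 25 + 28 = 53, not a perfect square.
k = 36: 36 = 6² and 36 + 28 = 64 = 8².
So k = 36 is the smallest counterexample.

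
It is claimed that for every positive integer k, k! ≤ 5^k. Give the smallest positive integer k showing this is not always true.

k = 12

The first 11 eligible values, up to k = 11, all satisfy the conclusion.
k = 12: k! = 479001600 and 5^k = 244140625, so 479001600 > 244140625.
Thus k = 12 disproves the claim, and no smaller k works.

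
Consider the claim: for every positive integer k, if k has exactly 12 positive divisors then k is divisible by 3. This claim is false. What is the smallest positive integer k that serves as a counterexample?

Check each positive integer k in order until k has exactly 12 positive divisors but k is not divisible by 3.
The first 8 eligible values, up to k = 132, all satisfy the conclusion.
k = 140: τ(140) = 12; 140 mod 3 = 2.
So k = 140 is the smallest counterexample.

k = 140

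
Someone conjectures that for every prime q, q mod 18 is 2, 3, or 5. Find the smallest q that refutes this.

q = 7

q = 2: 2 mod 18 = 2.
q = 3: 3 mod 18 = 3.
q = 5: 5 mod 18 = 5.
q = 7: 7 mod 18 = 7 — not in {2, 3, 5}.
So q = 7 is the smallest counterexample.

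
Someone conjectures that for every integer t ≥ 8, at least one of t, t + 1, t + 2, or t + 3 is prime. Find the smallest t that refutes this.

t = 24

We need the least integer t ≥ 8 for which t, t + 1, t + 2, t + 3 are all composite.
For t = 8, 9, 10, 11, …, 21, 22, 23 the conclusion holds.
t = 24: 24 = 2 × 12; 25 = 5 × 5; 26 = 2 × 13; 27 = 3 × 9 — all composite.
Thus t = 24 disproves the claim, and no smaller t works.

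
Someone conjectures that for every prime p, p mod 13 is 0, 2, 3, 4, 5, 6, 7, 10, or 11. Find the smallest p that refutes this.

We need the least prime p for which the claim fails.
For p = 2, 3, 5, 7, …, 37, 41, 43 the conclusion holds.
p = 47: 47 mod 13 = 8 — not in {0, 2, 3, 4, 5, 6, 7, 10, 11}.

p = 47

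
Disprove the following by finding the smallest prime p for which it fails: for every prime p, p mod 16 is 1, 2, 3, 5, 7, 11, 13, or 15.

The first 12 eligible values, up to p = 37, all satisfy the conclusion.
p = 41: 41 mod 16 = 9 — not in {1, 2, 3, 5, 7, 11, 13, 15}.

p = 41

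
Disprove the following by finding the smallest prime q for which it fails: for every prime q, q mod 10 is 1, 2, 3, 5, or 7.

q = 19

Check each prime q in order until the claim fails.
The first 7 eligible values, up to q = 17, all satisfy the conclusion.
q = 19: 19 mod 10 = 9 — not in {1, 2, 3, 5, 7}.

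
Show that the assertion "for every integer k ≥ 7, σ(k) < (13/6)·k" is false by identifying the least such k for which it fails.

Check each integer k ≥ 7 in order until the claim fails.
k = 7: σ(7) = 8; 8 < 91/6.
k = 8: σ(8) = 15; 15 < 52/3.
k = 9: σ(9) = 13; 13 < 39/2.
k = 10: σ(10) = 18; 18 < 65/3.
k = 11: σ(11) = 12; 12 < 143/6.
k = 12: σ(12) = 28; 28 ≥ 26.
So k = 12 is the smallest counterexample.

k = 12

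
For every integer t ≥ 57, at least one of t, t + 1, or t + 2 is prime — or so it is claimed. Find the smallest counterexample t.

For t = 57, 58, 59, 60, 61 the conclusion holds.
t = 62: 62 = 2 × 31; 63 = 3 × 21; 64 = 2 × 32 — all composite.
So t = 62 is the smallest counterexample.

t = 62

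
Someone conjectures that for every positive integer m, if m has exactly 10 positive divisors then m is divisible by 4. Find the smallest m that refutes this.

m = 162

A counterexample is any positive integer m such that m has exactly 10 positive divisors but m is not divisible by 4; we check each in order.
m = 48: τ(48) = 10; 48 mod 4 = 0.
m = 80: τ(80) = 10; 80 mod 4 = 0.
m = 112: τ(112) = 10; 112 mod 4 = 0.
m = 162: τ(162) = 10; 162 mod 4 = 2.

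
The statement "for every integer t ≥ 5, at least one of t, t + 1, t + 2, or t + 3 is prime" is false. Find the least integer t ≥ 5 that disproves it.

t = 24

For t = 5, 6, 7, 8, …, 21, 22, 23 the conclusion holds.
t = 24: 24 = 2 × 12; 25 = 5 × 5; 26 = 2 × 13; 27 = 3 × 9 — all composite.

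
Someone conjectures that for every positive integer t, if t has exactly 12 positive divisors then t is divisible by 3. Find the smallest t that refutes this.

We need the least positive integer t for which t has exactly 12 positive divisors but t is not divisible by 3.
t = 60: τ(60) = 12; 60 mod 3 = 0.
t = 72: τ(72) = 12; 72 mod 3 = 0.
t = 84: τ(84) = 12; 84 mod 3 = 0.
t = 90: τ(90) = 12; 90 mod 3 = 0.
t = 96: τ(96) = 12; 96 mod 3 = 0.
t = 108: τ(108) = 12; 108 mod 3 = 0.
t = 126: τ(126) = 12; 126 mod 3 = 0.
t = 132: τ(132) = 12; 132 mod 3 = 0.
t = 140: τ(140) = 12; 140 mod 3 = 2.
So t = 140 is the smallest counterexample.

t = 140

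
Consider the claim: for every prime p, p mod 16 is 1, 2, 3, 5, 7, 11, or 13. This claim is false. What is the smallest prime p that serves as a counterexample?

p = 31

For p = 2, 3, 5, 7, 11, 13, 17, 19, 23, 29 the conclusion holds.
p = 31: 31 mod 16 = 15 — not in {1, 2, 3, 5, 7, 11, 13}.
Hence p = 31 is a counterexample.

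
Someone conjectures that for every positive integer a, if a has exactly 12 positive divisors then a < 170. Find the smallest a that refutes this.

A counterexample is any positive integer a such that a has exactly 12 positive divisors but the claim fails; we check each in order.
For a = 60, 72, 84, 90, …, 150, 156, 160 the conclusion holds.
a = 198: τ(198) = 12; 198 ≥ 170.
So a = 198 is the smallest counterexample.

a = 198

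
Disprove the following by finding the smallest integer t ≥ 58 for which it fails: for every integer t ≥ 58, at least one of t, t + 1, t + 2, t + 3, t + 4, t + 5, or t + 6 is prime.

t = 90

For t = 58, 59, 60, 61, …, 87, 88, 89 the conclusion holds.
t = 90: 90 = 2 × 45; 91 = 7 × 13; 92 = 2 × 46; 93 = 3 × 31; 94 = 2 × 47; 95 = 5 × 19; 96 = 2 × 48 — all composite.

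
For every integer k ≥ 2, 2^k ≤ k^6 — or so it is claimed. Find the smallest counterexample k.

Check each integer k ≥ 2 in order until 2^k > k^6.
For k = 2, 3, 4, 5, …, 27, 28, 29 the conclusion holds.
k = 30: 2^k = 1073741824 and k^6 = 729000000, so 1073741824 > 729000000.

k = 30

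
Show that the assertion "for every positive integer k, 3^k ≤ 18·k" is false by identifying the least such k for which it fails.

We need the least positive integer k for which 3^k > 18·k.
k = 1: 3^k = 3 and 18·k = 18, so 3 ≤ 18.
k = 2: 3^k = 9 and 18·k = 36, so 9 ≤ 36.
k = 3: 3^k = 27 and 18·k = 54, so 27 ≤ 54.
k = 4: 3^k = 81 and 18·k = 72, so 81 > 72.

k = 4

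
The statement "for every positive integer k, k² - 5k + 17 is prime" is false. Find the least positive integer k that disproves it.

We need the least positive integer k for which k² - 5k + 17 is not prime.
For k = 1, 2, 3, 4, …, 10, 11, 12 the conclusion holds.
k = 13: k² - 5k + 17 = 121 = 11 × 11, composite.
So k = 13 is the smallest counterexample.

k = 13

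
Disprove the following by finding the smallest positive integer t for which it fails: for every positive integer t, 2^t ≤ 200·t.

We need the least positive integer t for which 2^t > 200·t.
For t = 1, 2, 3, 4, …, 9, 10, 11 the conclusion holds.
t = 12: 2^t = 4096 and 200·t = 2400, so 4096 > 2400.

t = 12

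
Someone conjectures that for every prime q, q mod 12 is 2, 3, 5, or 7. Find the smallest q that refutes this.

q = 11

Check each prime q in order until the claim fails.
For q = 2, 3, 5, 7 the conclusion holds.
q = 11: 11 mod 12 = 11 — not in {2, 3, 5, 7}.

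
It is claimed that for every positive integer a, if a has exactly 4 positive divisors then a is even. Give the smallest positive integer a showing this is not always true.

a = 15

Check each positive integer a in order until a has exactly 4 positive divisors but a is odd.
The first 4 eligible values, up to a = 14, all satisfy the conclusion.
a = 15: divisors of 15: 1, 3, 5, 15; 15 is odd.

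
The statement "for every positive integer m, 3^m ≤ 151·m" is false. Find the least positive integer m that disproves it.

m = 7

A counterexample is any positive integer m such that 3^m > 151·m; we check each in order.
m = 1: 3^m = 3 and 151·m = 151, so 3 ≤ 151.
m = 2: 3^m = 9 and 151·m = 302, so 9 ≤ 302.
m = 3: 3^m = 27 and 151·m = 453, so 27 ≤ 453.
m = 4: 3^m = 81 and 151·m = 604, so 81 ≤ 604.
m = 5: 3^m = 243 and 151·m = 755, so 243 ≤ 755.
m = 6: 3^m = 729 and 151·m = 906, so 729 ≤ 906.
m = 7: 3^m = 2187 and 151·m = 1057, so 2187 > 1057.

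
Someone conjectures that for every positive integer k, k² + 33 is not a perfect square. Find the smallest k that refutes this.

k = 4

A counterexample is any positive integer k such that k² + 33 is a perfect square; we check each in order.
k = 1: 1² + 33 = 34, not a perfect square.
k = 2: 2² + 33 = 37, not a perfect square.
k = 3: 3² + 33 = 42, not a perfect square.
k = 4: 4² + 33 = 49 = 7², a perfect square.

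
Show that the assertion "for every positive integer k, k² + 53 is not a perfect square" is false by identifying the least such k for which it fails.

k = 26

Check each positive integer k in order until k² + 53 is a perfect square.
For k = 1, 2, 3, 4, …, 23, 24, 25 the conclusion holds.
k = 26: 26² + 53 = 729 = 27², a perfect square.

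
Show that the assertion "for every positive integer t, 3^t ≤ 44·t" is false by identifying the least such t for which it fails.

t = 5

For t = 1, 2, 3, 4 the conclusion holds.
t = 5: 3^t = 243 and 44·t = 220, so 243 > 220.
Hence t = 5 is a counterexample.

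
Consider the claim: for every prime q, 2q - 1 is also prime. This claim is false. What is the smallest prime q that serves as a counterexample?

A counterexample is any prime q such that 2q - 1 is not prime; we check each in order.
q = 2: 2q - 1 = 3, prime.
q = 3: 2q - 1 = 5, prime.
q = 5: 2q - 1 = 9 = 3 × 3, not prime.

q = 5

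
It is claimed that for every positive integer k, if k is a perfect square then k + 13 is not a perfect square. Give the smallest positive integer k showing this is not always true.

k = 36

We need the least positive integer k for which k is a perfect square but k + 13 is a perfect square.
k = 1: 1 + 13 = 14, not a perfect square.
k = 4: 4 + 13 = 17, not a perfect square.
k = 9: 9 + 13 = 22, not a perfect square.
k = 16: 16 + 13 = 29, not a perfect square.
k = 25: 25 + 13 = 38, not a perfect square.
k = 36: 36 = 6² and 36 + 13 = 49 = 7².
Hence k = 36 is a counterexample.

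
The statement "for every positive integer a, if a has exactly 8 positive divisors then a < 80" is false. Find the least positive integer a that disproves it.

a = 88

We need the least positive integer a for which a has exactly 8 positive divisors but the claim fails.
The first 9 eligible values, up to a = 78, all satisfy the conclusion.
a = 88: τ(88) = 8; 88 ≥ 80.
Thus a = 88 disproves the claim, and no smaller a works.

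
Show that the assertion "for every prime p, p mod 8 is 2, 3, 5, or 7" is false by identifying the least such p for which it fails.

We need the least prime p for which the claim fails.
For p = 2, 3, 5, 7, 11, 13 the conclusion holds.
p = 17: 17 mod 8 = 1 — not in {2, 3, 5, 7}.
So p = 17 is the smallest counterexample.

p = 17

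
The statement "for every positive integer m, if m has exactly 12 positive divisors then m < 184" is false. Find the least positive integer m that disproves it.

Check each positive integer m in order until m has exactly 12 positive divisors but the claim fails.
The first 12 eligible values, up to m = 160, all satisfy the conclusion.
m = 198: τ(198) = 12; 198 ≥ 184.
So m = 198 is the smallest counterexample.

m = 198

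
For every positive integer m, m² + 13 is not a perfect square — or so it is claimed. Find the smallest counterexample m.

For m = 1, 2, 3, 4, 5 the conclusion holds.
m = 6: 6² + 13 = 49 = 7², a perfect square.
Hence m = 6 is a counterexample.

m = 6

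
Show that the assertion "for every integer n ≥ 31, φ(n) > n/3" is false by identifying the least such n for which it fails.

n = 36

A counterexample is any integer n ≥ 31 such that the claim fails; we check each in order.
For n = 31, 32, 33, 34, 35 the conclusion holds.
n = 36: φ(36) = 12 and 36/3 = 12, so φ(36) ≤ 36/3.
Hence n = 36 is a counterexample.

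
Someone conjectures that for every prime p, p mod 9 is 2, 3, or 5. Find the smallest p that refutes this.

A counterexample is any prime p such that the claim fails; we check each in order.
For p = 2, 3, 5 the conclusion holds.
p = 7: 7 mod 9 = 7 — not in {2, 3, 5}.
So p = 7 is the smallest counterexample.

p = 7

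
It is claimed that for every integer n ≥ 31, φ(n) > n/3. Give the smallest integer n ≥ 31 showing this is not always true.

n = 36

Check each integer n ≥ 31 in order until the claim fails.
n = 31: φ(31) = 30 and 31/3 = 31/3, so φ(31) > 31/3.
n = 32: φ(32) = 16 and 32/3 = 32/3, so φ(32) > 32/3.
n = 33: φ(33) = 20 and 33/3 = 11, so φ(33) > 33/3.
n = 34: φ(34) = 16 and 34/3 = 34/3, so φ(34) > 34/3.
n = 35: φ(35) = 24 and 35/3 = 35/3, so φ(35) > 35/3.
n = 36: φ(36) = 12 and 36/3 = 12, so φ(36) ≤ 36/3.
Thus n = 36 disproves the claim, and no smaller n works.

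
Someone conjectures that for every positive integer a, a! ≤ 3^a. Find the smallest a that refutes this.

We need the least positive integer a for which a! > 3^a.
a = 1: a! = 1 and 3^a = 3, so 1 ≤ 3.
a = 2: a! = 2 and 3^a = 9, so 2 ≤ 9.
a = 3: a! = 6 and 3^a = 27, so 6 ≤ 27.
a = 4: a! = 24 and 3^a = 81, so 24 ≤ 81.
a = 5: a! = 120 and 3^a = 243, so 120 ≤ 243.
a = 6: a! = 720 and 3^a = 729, so 720 ≤ 729.
a = 7: a! = 5040 and 3^a = 2187, so 5040 > 2187.
Hence a = 7 is a counterexample.

a = 7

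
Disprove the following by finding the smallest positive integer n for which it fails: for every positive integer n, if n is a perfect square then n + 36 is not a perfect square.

For n = 1, 4, 9, 16, 25, 36, 49 the conclusion holds.
n = 64: 64 = 8² and 64 + 36 = 100 = 10².

n = 64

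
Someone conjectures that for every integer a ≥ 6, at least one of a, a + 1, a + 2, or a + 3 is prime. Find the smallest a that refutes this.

a = 24

A counterexample is any integer a ≥ 6 such that a, a + 1, a + 2, a + 3 are all composite; we check each in order.
For a = 6, 7, 8, 9, …, 21, 22, 23 the conclusion holds.
a = 24: 24 = 2 × 12; 25 = 5 × 5; 26 = 2 × 13; 27 = 3 × 9 — all composite.
Hence a = 24 is a counterexample.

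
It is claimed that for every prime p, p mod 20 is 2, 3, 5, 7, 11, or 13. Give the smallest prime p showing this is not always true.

The first 6 eligible values, up to p = 13, all satisfy the conclusion.
p = 17: 17 mod 20 = 17 — not in {2, 3, 5, 7, 11, 13}.

p = 17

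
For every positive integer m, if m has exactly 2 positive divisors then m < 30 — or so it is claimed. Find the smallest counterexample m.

A counterexample is any positive integer m such that m has exactly 2 positive divisors but the claim fails; we check each in order.
For m = 2, 3, 5, 7, 11, 13, 17, 19, 23, 29 the conclusion holds.
m = 31: τ(31) = 2; 31 ≥ 30.

m = 31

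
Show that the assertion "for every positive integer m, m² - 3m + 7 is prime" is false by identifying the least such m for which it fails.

m = 6

Check each positive integer m in order until m² - 3m + 7 is not prime.
m = 1: m² - 3m + 7 = 5, prime.
m = 2: m² - 3m + 7 = 5, prime.
m = 3: m² - 3m + 7 = 7, prime.
m = 4: m² - 3m + 7 = 11, prime.
m = 5: m² - 3m + 7 = 17, prime.
m = 6: m² - 3m + 7 = 25 = 5 × 5, composite.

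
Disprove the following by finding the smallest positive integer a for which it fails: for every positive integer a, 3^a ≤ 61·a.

A counterexample is any positive integer a such that 3^a > 61·a; we check each in order.
The first 5 eligible values, up to a = 5, all satisfy the conclusion.
a = 6: 3^a = 729 and 61·a = 366, so 729 > 366.

a = 6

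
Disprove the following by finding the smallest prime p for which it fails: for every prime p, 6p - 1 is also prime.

p = 11

A counterexample is any prime p such that 6p - 1 is not prime; we check each in order.
For p = 2, 3, 5, 7 the conclusion holds.
p = 11: 6p - 1 = 65 = 5 × 13, not prime.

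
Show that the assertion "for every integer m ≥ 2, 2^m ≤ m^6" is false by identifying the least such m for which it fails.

For m = 2, 3, 4, 5, …, 27, 28, 29 the conclusion holds.
m = 30: 2^m = 1073741824 and m^6 = 729000000, so 1073741824 > 729000000.

m = 30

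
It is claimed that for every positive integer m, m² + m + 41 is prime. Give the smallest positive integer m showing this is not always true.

m = 40

We need the least positive integer m for which m² + m + 41 is not prime.
For m = 1, 2, 3, 4, …, 37, 38, 39 the conclusion holds.
m = 40: m² + m + 41 = 1681 = 41 × 41, composite.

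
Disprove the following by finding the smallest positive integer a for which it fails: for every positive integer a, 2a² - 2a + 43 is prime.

A counterexample is any positive integer a such that 2a² - 2a + 43 is not prime; we check each in order.
For a = 1, 2 the conclusion holds.
a = 3: 2a² - 2a + 43 = 55 = 5 × 11, composite.
So a = 3 is the smallest counterexample.

a = 3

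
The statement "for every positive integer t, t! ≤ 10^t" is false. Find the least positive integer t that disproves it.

A counterexample is any positive integer t such that t! > 10^t; we check each in order.
The first 24 eligible values, up to t = 24, all satisfy the conclusion.
t = 25: t! = 15511210043330985984000000 and 10^t = 10000000000000000000000000, so 15511210043330985984000000 > 10000000000000000000000000.

t = 25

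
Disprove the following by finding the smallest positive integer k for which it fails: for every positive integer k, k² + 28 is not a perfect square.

We need the least positive integer k for which k² + 28 is a perfect square.
k = 1: 1² + 28 = 29, not a perfect square.
k = 2: 2² + 28 = 32, not a perfect square.
k = 3: 3² + 28 = 37, not a perfect square.
k = 4: 4² + 28 = 44, not a perfect square.
k = 5: 5² + 28 = 53, not a perfect square.
k = 6: 6² + 28 = 64 = 8², a perfect square.
Thus k = 6 disproves the claim, and no smaller k works.

k = 6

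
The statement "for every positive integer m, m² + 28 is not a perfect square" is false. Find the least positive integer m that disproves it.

m = 6

A counterexample is any positive integer m such that m² + 28 is a perfect square; we check each in order.
For m = 1, 2, 3, 4, 5 the conclusion holds.
m = 6: 6² + 28 = 64 = 8², a perfect square.
Thus m = 6 disproves the claim, and no smaller m works.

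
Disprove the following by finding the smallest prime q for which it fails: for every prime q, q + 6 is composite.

q = 5

For q = 2, 3 the conclusion holds.
q = 5: q + 6 = 11, prime — not composite.
So q = 5 is the smallest counterexample.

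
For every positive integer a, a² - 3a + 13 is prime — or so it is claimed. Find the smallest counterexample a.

Check each positive integer a in order until a² - 3a + 13 is not prime.
For a = 1, 2, 3, 4, …, 9, 10, 11 the conclusion holds.
a = 12: a² - 3a + 13 = 121 = 11 × 11, composite.
So a = 12 is the smallest counterexample.

a = 12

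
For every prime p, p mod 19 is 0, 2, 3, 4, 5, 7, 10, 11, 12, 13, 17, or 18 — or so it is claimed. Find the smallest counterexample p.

For p = 2, 3, 5, 7, …, 37, 41, 43 the conclusion holds.
p = 47: 47 mod 19 = 9 — not in {0, 2, 3, 4, 5, 7, 10, 11, 12, 13, 17, 18}.
Hence p = 47 is a counterexample.

p = 47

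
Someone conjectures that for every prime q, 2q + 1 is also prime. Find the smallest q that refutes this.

q = 7

A counterexample is any prime q such that 2q + 1 is not prime; we check each in order.
For q = 2, 3, 5 the conclusion holds.
q = 7: 2q + 1 = 15 = 3 × 5, not prime.
Hence q = 7 is a counterexample.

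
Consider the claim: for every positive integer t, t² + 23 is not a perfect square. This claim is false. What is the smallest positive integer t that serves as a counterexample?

t = 11

For t = 1, 2, 3, 4, 5, 6, 7, 8, 9, 10 the conclusion holds.
t = 11: 11² + 23 = 144 = 12², a perfect square.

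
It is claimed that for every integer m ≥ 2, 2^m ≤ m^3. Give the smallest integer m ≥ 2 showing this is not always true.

We need the least integer m ≥ 2 for which 2^m > m^3.
For m = 2, 3, 4, 5, 6, 7, 8, 9 the conclusion holds.
m = 10: 2^m = 1024 and m^3 = 1000, so 1024 > 1000.

m = 10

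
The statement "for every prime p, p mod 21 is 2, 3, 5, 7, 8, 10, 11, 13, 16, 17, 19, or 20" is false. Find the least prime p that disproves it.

Check each prime p in order until the claim fails.
The first 13 eligible values, up to p = 41, all satisfy the conclusion.
p = 43: 43 mod 21 = 1 — not in {2, 3, 5, 7, 8, 10, 11, 13, 16, 17, 19, 20}.
So p = 43 is the smallest counterexample.

p = 43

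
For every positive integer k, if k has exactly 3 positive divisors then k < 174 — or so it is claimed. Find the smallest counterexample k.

k = 4: τ(4) = 3; 4 < 174.
k = 9: τ(9) = 3; 9 < 174.
k = 25: τ(25) = 3; 25 < 174.
k = 49: τ(49) = 3; 49 < 174.
k = 121: τ(121) = 3; 121 < 174.
k = 169: τ(169) = 3; 169 < 174.
k = 289: τ(289) = 3; 289 ≥ 174.

k = 289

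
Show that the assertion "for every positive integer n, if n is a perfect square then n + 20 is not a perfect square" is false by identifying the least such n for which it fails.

Check each positive integer n in order until n is a perfect square but n + 20 is a perfect square.
For n = 1, 4, 9 the conclusion holds.
n = 16: 16 = 4² and 16 + 20 = 36 = 6².
Thus n = 16 disproves the claim, and no smaller n works.

n = 16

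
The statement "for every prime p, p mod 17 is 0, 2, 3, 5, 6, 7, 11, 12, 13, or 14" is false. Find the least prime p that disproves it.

p = 43

Check each prime p in order until the claim fails.
For p = 2, 3, 5, 7, …, 31, 37, 41 the conclusion holds.
p = 43: 43 mod 17 = 9 — not in {0, 2, 3, 5, 6, 7, 11, 12, 13, 14}.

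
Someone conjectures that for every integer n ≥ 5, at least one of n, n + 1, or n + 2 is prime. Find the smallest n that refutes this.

Check each integer n ≥ 5 in order until n, n + 1, n + 2 are all composite.
n = 5: 5 is prime.
n = 6: 7 is prime.
n = 7: 7 is prime.
n = 8: 8 = 2 × 4; 9 = 3 × 3; 10 = 2 × 5 — all composite.

n = 8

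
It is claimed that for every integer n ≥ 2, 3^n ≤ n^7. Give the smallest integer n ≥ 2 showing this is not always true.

Check each integer n ≥ 2 in order until 3^n > n^7.
For n = 2, 3, 4, 5, …, 16, 17, 18 the conclusion holds.
n = 19: 3^n = 1162261467 and n^7 = 893871739, so 1162261467 > 893871739.
So n = 19 is the smallest counterexample.

n = 19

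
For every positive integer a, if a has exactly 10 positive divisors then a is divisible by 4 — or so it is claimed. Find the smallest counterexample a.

a = 162

We need the least positive integer a for which a has exactly 10 positive divisors but a is not divisible by 4.
a = 48: τ(48) = 10; 48 mod 4 = 0.
a = 80: τ(80) = 10; 80 mod 4 = 0.
a = 112: τ(112) = 10; 112 mod 4 = 0.
a = 162: τ(162) = 10; 162 mod 4 = 2.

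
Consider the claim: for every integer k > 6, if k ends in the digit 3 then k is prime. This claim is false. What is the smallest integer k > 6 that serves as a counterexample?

For k = 13, 23 the conclusion holds.
k = 33: 33 ends in 3; 33 = 3 × 11, composite.
So k = 33 is the smallest counterexample.

k = 33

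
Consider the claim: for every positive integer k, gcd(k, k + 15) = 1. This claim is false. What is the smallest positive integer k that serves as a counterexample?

A counterexample is any positive integer k such that gcd(k, k + 15) > 1; we check each in order.
k = 1: gcd(1, 16) = 1.
k = 2: gcd(2, 17) = 1.
k = 3: gcd(3, 18) = 3.
Thus k = 3 disproves the claim, and no smaller k works.

k = 3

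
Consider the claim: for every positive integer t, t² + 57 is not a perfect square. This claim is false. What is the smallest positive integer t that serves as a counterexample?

t = 1: 1² + 57 = 58, not a perfect square.
t = 2: 2² + 57 = 61, not a perfect square.
t = 3: 3² + 57 = 66, not a perfect square.
t = 4: 4² + 57 = 73, not a perfect square.
t = 5: 5² + 57 = 82, not a perfect square.
t = 6: 6² + 57 = 93, not a perfect square.
t = 7: 7² + 57 = 106, not a perfect square.
t = 8: 8² + 57 = 121 = 11², a perfect square.
So t = 8 is the smallest counterexample.

t = 8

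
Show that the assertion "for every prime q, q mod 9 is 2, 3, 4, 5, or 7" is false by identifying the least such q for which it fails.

q = 17

We need the least prime q for which the claim fails.
For q = 2, 3, 5, 7, 11, 13 the conclusion holds.
q = 17: 17 mod 9 = 8 — not in {2, 3, 4, 5, 7}.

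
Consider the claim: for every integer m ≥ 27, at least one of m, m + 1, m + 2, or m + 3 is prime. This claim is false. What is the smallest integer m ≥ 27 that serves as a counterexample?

Check each integer m ≥ 27 in order until m, m + 1, m + 2, m + 3 are all composite.
For m = 27, 28, 29, 30, 31 the conclusion holds.
m = 32: 32 = 2 × 16; 33 = 3 × 11; 34 = 2 × 17; 35 = 5 × 7 — all composite.
Thus m = 32 disproves the claim, and no smaller m works.

m = 32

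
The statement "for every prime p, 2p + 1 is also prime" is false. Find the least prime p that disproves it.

p = 7

For p = 2, 3, 5 the conclusion holds.
p = 7: 2p + 1 = 15 = 3 × 5, not prime.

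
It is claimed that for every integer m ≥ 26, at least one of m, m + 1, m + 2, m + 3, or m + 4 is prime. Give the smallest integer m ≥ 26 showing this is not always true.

Check each integer m ≥ 26 in order until m, m + 1, m + 2, m + 3, m + 4 are all composite.
m = 26: 29 is prime.
m = 27: 29 is prime.
m = 28: 29 is prime.
m = 29: 29 is prime.
m = 30: 31 is prime.
m = 31: 31 is prime.
m = 32: 32 = 2 × 16; 33 = 3 × 11; 34 = 2 × 17; 35 = 5 × 7; 36 = 2 × 18 — all composite.
Hence m = 32 is a counterexample.

m = 32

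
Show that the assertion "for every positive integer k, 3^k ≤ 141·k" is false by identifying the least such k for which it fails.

A counterexample is any positive integer k such that 3^k > 141·k; we check each in order.
The first 6 eligible values, up to k = 6, all satisfy the conclusion.
k = 7: 3^k = 2187 and 141·k = 987, so 2187 > 987.
Hence k = 7 is a counterexample.

k = 7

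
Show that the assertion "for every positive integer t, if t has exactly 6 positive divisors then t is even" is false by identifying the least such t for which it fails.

We need the least positive integer t for which t has exactly 6 positive divisors but t is odd.
For t = 12, 18, 20, 28, 32, 44 the conclusion holds.
t = 45: divisors of 45: 1, 3, 5, 9, 15, 45; 45 is odd.
Hence t = 45 is a counterexample.

t = 45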